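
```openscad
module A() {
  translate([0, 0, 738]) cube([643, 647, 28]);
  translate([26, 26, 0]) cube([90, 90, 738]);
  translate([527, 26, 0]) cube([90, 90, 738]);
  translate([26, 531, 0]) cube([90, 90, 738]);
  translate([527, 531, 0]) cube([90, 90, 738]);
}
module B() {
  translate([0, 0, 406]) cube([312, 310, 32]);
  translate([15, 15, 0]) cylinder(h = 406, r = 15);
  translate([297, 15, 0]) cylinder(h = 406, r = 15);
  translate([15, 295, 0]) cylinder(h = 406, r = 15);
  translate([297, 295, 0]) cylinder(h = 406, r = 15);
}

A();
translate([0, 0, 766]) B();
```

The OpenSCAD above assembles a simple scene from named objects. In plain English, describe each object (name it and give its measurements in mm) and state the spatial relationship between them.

A is a table: top 643 mm (x) × 647 mm (y), 28 mm thick, upper face at z = 766 mm, on four 90×90 mm square legs, each inset 26 mm from the nearest pair of top edges, running from z = 0 to the bottom of the top.

B is a four-legged stool. The seat is a 312×310×32 mm slab whose top surface is at z = 438 mm; four round legs, each 30 mm in diameter, run from the floor (z = 0) to the underside of the seat, each leg's axis is inset half a diameter from the nearest pair of seat edges (so the leg's bounding box is flush with the corner).

The stool is on top of the table.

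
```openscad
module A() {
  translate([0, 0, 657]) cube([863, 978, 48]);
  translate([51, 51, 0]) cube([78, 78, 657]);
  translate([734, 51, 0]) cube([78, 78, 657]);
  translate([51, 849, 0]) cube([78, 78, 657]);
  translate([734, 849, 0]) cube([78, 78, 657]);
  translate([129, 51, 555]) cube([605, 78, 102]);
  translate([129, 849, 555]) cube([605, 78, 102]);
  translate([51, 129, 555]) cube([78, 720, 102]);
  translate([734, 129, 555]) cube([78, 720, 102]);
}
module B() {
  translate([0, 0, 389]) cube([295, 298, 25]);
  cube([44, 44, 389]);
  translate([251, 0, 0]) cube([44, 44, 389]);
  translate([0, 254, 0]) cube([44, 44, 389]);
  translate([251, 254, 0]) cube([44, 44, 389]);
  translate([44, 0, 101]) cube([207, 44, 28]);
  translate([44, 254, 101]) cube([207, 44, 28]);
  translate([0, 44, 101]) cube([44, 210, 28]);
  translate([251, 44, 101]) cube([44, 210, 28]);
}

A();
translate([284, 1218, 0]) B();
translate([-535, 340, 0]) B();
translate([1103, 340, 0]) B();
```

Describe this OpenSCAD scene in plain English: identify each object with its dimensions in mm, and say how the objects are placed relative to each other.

A is a rectangular dining table. The top is 863×978×48 mm with its upper surface at z = 705 mm. It stands on four 78×78 mm square legs, each inset 51 mm from the nearest pair of top edges, running from the floor to the underside of the top. Four apron rails, 78 mm thick and 102 mm tall, run between adjacent legs with their top edges flush with the underside of the top and their outer faces flush with the legs' outer faces.

B is a simple wooden stool: a rectangular seat 295 mm (x) by 298 mm (y), 25 mm thick, top face at z = 414 mm, on four square legs, each 44×44 mm in cross-section. The legs rest on z = 0, each flush with a corner of the seat. Four stretchers, 44 mm wide and 28 mm tall, connect adjacent legs with their undersides at z = 101 mm, each running between the inner faces of the legs it joins and aligned with the legs' outer faces on the other axis.

Three stools sit around the table at the +y, −x, +x sides.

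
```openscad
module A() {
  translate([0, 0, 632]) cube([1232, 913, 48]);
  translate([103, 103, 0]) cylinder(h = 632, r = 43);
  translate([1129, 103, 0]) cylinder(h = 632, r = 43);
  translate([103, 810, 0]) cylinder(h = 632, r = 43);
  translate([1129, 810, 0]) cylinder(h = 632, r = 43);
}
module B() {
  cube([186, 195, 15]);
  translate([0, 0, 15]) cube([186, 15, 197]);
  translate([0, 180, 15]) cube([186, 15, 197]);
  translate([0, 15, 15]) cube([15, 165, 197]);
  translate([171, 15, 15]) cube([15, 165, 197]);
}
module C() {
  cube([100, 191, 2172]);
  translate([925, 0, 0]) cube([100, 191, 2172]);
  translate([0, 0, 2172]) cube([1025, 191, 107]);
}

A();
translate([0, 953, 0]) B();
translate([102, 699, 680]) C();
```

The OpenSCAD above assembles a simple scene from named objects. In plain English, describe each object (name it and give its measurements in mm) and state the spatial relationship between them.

A is a table with a 1232×913 mm rectangular top, 48 mm thick, top surface at z = 680 mm, supported by four round legs of 86 mm diameter, each leg's bounding box inset 60 mm from the nearest pair of top edges, running from the floor.

B is an open-topped rectangular box: outside dimensions 186×195×212 mm, with a uniform wall and base thickness of 15 mm. The base is a full 186×195 slab on the floor; four walls sit on top of the base. The front and back walls (the −y and +y sides) span the full width; the two side walls fit between them.

C is a door frame. The clear opening is 825 mm wide and 2172 mm high. Two 100 mm wide jambs, 191 mm deep, stand either side of the opening from the floor to the top of the opening. A 107 mm thick head sits across the top of both jambs, spanning the full outside width of the frame.

The open box is on the floor beside the table on its +y side. The door frame is on top of the table.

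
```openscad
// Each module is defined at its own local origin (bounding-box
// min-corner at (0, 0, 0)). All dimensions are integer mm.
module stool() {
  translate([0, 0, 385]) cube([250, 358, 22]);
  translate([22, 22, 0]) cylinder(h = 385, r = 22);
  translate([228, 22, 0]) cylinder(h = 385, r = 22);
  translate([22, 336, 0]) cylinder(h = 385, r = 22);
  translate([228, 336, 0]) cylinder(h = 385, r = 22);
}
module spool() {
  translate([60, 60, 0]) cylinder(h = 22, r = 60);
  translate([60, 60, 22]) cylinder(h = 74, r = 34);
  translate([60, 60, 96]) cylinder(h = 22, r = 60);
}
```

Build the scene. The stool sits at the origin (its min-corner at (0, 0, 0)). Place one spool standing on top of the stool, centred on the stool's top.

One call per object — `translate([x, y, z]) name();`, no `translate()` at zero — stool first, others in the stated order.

stool();
translate([65, 119, 407]) spool();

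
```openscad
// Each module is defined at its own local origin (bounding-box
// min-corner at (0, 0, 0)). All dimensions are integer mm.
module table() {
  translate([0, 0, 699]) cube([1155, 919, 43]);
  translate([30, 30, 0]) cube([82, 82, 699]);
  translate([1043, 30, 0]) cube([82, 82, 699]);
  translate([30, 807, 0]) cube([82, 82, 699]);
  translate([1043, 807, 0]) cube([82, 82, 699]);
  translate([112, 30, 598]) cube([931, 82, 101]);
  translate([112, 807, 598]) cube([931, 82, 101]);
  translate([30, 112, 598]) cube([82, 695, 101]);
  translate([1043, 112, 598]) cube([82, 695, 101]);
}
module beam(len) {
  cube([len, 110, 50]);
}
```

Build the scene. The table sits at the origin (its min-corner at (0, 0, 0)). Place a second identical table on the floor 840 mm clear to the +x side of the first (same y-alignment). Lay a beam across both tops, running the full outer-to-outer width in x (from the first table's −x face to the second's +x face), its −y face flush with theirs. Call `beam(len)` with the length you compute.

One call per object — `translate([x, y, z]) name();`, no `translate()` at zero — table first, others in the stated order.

table();
translate([1995, 0, 0]) table();
translate([0, 0, 742]) beam(3150);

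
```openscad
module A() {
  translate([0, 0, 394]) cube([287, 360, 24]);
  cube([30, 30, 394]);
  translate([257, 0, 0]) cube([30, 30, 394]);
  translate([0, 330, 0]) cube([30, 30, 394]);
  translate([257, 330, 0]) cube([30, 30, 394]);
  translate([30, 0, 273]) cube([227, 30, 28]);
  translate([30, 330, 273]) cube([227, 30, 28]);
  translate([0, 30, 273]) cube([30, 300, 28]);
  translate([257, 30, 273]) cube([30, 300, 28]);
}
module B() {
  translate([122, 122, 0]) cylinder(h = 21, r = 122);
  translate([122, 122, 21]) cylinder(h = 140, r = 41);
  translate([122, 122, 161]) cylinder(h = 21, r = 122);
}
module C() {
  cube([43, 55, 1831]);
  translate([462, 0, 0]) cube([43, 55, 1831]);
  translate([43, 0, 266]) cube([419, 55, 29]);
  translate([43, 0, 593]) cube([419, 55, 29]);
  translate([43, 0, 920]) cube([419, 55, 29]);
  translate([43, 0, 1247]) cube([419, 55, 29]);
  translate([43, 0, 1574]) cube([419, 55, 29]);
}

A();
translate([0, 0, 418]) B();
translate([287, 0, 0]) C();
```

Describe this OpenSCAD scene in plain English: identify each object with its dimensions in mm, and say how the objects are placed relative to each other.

A is a four-legged stool. The seat is a 287×360×24 mm slab whose top surface is at z = 418 mm; four square legs, each 30×30 mm in cross-section, run from the floor (z = 0) to the underside of the seat, each flush with a corner of the seat. Four stretchers, 30 mm wide and 28 mm tall, connect adjacent legs with their undersides at z = 273 mm, each running between the inner faces of the legs it joins and aligned with the legs' outer faces on the other axis.

B is a spool: two coaxial disc flanges of radius 122 mm and thickness 21 mm, joined by a core cylinder of radius 41 mm and height 140 mm. The lower flange rests on z = 0 and the three cylinders share a vertical axis.

C is a straight ladder. Two 43×55 mm vertical rails, 1831 mm tall, stand 505 mm apart (outside-to-outside) with their front faces coplanar on the −y side. 5 rungs, each 55 mm deep and 29 mm tall, span between the inner faces of the rails, front faces flush with the rails. The lowest rung's underside is at z = 266 mm and rungs are spaced 327 mm apart (underside to underside).

The spool is on top of the stool. The ladder is against the stool's +x side, with their −y faces flush.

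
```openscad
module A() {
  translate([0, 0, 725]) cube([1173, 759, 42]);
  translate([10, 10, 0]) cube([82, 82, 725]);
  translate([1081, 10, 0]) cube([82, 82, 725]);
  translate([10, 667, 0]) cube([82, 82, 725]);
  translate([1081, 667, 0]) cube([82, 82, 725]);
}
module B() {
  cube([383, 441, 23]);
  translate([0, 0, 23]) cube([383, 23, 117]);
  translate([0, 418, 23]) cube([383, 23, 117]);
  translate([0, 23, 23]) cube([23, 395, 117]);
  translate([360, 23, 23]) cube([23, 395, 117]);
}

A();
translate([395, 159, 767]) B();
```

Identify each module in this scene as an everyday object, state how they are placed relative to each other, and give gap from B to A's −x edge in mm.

A is a table. B is an open box. The open box is on top of the table, centred. The gap from the open box to the table's −x edge is 395 mm.

The open box's min-x is at 395; the table's min-x is 0; gap = 395 mm.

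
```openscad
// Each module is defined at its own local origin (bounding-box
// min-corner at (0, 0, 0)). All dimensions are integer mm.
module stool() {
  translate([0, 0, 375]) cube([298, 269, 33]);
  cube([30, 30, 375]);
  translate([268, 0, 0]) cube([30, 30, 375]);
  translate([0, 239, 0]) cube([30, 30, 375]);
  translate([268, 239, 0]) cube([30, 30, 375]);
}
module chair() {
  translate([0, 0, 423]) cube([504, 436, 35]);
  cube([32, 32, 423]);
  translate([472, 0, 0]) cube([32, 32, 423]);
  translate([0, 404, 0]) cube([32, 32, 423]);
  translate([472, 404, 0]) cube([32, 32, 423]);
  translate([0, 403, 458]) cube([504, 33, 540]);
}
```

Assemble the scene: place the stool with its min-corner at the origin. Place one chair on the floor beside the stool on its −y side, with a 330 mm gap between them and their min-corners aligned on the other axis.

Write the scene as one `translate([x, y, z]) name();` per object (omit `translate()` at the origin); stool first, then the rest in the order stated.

stool();
translate([0, -766, 0]) chair();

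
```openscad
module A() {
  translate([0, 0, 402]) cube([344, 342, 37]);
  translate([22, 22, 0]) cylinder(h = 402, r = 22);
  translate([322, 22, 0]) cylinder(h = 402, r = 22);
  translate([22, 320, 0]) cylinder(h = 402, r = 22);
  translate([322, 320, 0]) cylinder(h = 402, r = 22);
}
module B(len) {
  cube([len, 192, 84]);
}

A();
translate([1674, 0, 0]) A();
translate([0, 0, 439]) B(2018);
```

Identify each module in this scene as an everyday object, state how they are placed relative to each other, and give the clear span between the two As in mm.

A is a stool. B is a beam. A beam spans the tops of two stools. The clear span between the two stools is 1330 mm.

Second stool starts at x = 1674; first ends at x = 344; clear span = 1674 − 344 = 1330 mm.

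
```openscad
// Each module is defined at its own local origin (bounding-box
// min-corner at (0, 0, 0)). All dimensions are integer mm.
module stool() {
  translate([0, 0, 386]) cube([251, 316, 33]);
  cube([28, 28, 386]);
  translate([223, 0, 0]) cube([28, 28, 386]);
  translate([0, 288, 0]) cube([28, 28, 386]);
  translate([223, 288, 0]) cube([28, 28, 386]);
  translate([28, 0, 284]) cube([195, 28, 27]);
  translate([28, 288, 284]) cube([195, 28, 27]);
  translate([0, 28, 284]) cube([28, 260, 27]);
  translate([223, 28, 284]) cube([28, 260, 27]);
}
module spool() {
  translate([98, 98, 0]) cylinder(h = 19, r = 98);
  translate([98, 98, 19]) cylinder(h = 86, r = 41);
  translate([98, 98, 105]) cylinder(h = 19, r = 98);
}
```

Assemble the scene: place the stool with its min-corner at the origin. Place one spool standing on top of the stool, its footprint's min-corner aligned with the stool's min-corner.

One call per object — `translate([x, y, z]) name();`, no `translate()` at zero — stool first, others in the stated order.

stool();
translate([0, 0, 419]) spool();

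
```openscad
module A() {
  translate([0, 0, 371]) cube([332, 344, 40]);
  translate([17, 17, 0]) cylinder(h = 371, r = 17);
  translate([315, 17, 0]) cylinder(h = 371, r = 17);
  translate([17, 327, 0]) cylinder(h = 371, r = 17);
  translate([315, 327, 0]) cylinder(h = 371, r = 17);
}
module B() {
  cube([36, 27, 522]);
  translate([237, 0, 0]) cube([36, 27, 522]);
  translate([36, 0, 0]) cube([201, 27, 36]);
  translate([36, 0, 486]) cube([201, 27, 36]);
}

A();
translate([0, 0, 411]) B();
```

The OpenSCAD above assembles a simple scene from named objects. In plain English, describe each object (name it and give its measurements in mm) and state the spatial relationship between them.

A is a four-legged stool. The seat is a 332×344×40 mm slab whose top surface is at z = 411 mm; four round legs, each 34 mm in diameter, run from the floor (z = 0) to the underside of the seat, each leg's axis is inset half a diameter from the nearest pair of seat edges (so the leg's bounding box is flush with the corner).

B is a rectangular picture frame lying in the x–z plane (depth along y). The opening is 201 mm wide (x) by 450 mm tall (z), surrounded by a border 36 mm wide on all four sides. The frame is 27 mm deep and is made of two full-height vertical stiles with two horizontal rails fitted between them.

The picture frame is on top of the stool.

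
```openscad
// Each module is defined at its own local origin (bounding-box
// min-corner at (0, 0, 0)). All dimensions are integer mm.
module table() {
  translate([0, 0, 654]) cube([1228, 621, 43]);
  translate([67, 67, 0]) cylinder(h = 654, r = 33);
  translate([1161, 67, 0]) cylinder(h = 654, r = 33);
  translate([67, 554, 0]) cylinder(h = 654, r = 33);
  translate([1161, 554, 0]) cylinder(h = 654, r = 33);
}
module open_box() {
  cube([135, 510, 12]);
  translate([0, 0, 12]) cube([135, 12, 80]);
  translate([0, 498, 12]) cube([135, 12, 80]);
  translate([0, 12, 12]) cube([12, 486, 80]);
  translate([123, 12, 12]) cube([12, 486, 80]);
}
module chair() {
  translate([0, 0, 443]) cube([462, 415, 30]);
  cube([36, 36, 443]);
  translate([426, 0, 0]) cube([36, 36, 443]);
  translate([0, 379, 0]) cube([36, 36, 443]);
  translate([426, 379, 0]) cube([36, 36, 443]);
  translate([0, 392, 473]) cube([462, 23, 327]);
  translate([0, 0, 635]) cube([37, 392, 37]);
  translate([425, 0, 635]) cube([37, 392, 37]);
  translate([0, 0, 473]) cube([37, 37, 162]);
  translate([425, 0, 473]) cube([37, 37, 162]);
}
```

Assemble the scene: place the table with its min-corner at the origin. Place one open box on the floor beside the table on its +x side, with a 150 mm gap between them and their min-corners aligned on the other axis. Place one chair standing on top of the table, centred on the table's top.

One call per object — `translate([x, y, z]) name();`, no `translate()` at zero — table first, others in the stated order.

table();
translate([1378, 0, 0]) open_box();
translate([383, 103, 697]) chair();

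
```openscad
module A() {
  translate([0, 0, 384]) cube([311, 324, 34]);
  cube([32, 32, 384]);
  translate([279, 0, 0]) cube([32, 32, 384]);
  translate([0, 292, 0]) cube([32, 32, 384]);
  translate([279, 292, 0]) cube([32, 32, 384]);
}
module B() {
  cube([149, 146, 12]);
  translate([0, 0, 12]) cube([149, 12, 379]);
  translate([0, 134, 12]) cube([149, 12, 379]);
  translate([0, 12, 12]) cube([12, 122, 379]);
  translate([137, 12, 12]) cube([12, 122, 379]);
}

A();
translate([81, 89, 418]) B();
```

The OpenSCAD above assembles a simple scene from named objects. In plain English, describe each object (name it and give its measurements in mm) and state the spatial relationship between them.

A is a four-legged stool. The seat is 311×324 mm, 34 mm thick, top at z = 418 mm. It stands on four square legs, each 32×32 mm in cross-section, from z = 0 to the seat underside, each flush with a corner of the seat.

B is an open storage box with external size 149×146×391 mm and wall thickness 12 mm (the base is also 12 mm thick). The base covers the whole footprint; the four walls stand on the base, with the y-facing walls full-width and the x-facing walls fitting between their inner faces.

The open box is on top of the stool, centred.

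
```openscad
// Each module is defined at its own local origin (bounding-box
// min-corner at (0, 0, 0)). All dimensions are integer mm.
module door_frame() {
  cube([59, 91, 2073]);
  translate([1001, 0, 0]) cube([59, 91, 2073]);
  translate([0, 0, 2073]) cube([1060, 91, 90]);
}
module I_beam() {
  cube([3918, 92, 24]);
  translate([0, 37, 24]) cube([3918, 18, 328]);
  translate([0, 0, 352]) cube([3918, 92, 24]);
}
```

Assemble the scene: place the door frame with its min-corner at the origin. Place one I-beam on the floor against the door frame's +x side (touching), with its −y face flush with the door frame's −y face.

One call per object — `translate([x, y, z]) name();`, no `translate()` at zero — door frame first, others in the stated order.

door_frame();
translate([1060, 0, 0]) I_beam();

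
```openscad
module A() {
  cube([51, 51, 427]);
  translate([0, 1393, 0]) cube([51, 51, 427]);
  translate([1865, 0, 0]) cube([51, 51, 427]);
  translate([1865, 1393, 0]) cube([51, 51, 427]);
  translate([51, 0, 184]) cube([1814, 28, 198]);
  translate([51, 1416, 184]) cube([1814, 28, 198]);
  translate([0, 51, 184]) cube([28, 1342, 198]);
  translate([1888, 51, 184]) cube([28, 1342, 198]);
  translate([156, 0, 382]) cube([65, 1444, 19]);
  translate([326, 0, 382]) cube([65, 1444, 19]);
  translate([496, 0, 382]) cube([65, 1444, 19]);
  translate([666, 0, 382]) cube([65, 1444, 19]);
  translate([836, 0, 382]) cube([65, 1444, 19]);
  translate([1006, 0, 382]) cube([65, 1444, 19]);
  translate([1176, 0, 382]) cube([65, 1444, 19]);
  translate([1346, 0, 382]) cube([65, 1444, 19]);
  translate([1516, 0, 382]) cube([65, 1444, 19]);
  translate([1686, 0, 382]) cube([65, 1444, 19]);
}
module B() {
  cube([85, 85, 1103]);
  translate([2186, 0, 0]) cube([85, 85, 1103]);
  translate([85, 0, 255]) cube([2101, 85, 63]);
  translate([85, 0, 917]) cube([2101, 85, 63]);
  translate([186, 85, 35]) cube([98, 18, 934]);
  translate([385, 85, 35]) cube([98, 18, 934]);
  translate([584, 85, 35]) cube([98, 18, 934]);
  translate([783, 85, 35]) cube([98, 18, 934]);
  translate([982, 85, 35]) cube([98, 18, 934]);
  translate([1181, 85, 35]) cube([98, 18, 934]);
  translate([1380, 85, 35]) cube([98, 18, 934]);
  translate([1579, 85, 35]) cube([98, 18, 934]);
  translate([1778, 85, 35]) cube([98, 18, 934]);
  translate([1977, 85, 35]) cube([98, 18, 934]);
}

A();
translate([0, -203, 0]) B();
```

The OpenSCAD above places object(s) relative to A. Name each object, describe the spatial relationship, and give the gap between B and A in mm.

A is a bed frame. B is a fence section. The fence section is on the floor beside the bed frame on its −y side. The gap between the fence section and the bed frame is 100 mm.

The fence section's nearest face is 100 mm from the bed frame's −y face.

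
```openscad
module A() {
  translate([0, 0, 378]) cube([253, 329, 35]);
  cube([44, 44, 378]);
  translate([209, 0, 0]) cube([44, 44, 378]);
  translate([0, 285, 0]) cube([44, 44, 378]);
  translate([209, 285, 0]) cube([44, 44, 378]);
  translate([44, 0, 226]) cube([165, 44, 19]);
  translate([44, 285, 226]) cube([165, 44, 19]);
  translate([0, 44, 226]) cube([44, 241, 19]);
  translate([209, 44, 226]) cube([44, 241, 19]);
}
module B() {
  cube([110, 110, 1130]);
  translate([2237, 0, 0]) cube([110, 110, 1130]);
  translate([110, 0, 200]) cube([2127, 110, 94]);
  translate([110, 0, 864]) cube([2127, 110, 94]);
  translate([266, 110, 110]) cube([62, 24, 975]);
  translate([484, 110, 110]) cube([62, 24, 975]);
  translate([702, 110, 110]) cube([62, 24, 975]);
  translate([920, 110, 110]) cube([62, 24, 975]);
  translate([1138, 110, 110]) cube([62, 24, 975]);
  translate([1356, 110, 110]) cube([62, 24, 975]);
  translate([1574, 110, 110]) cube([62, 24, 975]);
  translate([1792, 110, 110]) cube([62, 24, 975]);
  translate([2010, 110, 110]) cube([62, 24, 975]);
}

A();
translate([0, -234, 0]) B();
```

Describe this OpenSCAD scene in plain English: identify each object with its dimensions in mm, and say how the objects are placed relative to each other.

A is a simple wooden stool: a rectangular seat 253 mm (x) by 329 mm (y), 35 mm thick, top face at z = 413 mm, on four square legs, each 44×44 mm in cross-section. The legs rest on z = 0, each flush with a corner of the seat. Four stretchers, 44 mm wide and 19 mm tall, connect adjacent legs with their undersides at z = 226 mm, each running between the inner faces of the legs it joins and aligned with the legs' outer faces on the other axis.

B is a fence section. Two 110×110 mm posts, 1130 mm tall, stand on the floor with a clear span of 2127 mm between their inner faces. Two horizontal rails of 110×94 mm section span the gap between the posts with their undersides at z = 200 mm and z = 864 mm, flush with the posts' −y face. 9 pickets, each 62 mm wide, 24 mm thick and 975 mm tall, are fixed to the +y face of the rails with their bottoms at z = 110 mm, evenly spaced across the span with equal gaps (rounded down to the nearest mm) at the −x end and between each pair — any rounding remainder accumulates at the +x end.

The fence section is on the floor beside the stool on its −y side.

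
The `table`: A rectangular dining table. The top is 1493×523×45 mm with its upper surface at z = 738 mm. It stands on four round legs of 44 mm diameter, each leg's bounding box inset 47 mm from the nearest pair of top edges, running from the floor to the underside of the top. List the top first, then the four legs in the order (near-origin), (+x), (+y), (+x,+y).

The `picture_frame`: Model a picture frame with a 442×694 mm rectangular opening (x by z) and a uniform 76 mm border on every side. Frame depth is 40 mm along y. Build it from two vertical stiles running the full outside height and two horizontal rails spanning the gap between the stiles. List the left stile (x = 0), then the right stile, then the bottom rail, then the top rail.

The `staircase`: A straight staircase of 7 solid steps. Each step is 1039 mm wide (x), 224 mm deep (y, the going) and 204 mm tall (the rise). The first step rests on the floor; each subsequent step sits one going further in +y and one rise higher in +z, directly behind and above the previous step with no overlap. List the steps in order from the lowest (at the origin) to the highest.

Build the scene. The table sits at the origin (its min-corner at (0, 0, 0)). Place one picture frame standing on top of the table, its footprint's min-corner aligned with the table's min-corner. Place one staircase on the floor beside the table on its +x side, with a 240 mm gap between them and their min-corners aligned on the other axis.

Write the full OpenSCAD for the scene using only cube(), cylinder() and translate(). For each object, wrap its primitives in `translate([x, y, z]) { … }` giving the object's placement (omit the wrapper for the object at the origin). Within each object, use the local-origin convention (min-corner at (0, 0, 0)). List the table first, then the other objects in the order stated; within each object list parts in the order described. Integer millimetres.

translate([0, 0, 693]) cube([1493, 523, 45]);
translate([69, 69, 0]) cylinder(h = 693, r = 22);
translate([1424, 69, 0]) cylinder(h = 693, r = 22);
translate([69, 454, 0]) cylinder(h = 693, r = 22);
translate([1424, 454, 0]) cylinder(h = 693, r = 22);
translate([0, 0, 738]) {
  cube([76, 40, 846]);
  translate([518, 0, 0]) cube([76, 40, 846]);
  translate([76, 0, 0]) cube([442, 40, 76]);
  translate([76, 0, 770]) cube([442, 40, 76]);
}
translate([1733, 0, 0]) {
  cube([1039, 224, 204]);
  translate([0, 224, 204]) cube([1039, 224, 204]);
  translate([0, 448, 408]) cube([1039, 224, 204]);
  translate([0, 672, 612]) cube([1039, 224, 204]);
  translate([0, 896, 816]) cube([1039, 224, 204]);
  translate([0, 1120, 1020]) cube([1039, 224, 204]);
  translate([0, 1344, 1224]) cube([1039, 224, 204]);
}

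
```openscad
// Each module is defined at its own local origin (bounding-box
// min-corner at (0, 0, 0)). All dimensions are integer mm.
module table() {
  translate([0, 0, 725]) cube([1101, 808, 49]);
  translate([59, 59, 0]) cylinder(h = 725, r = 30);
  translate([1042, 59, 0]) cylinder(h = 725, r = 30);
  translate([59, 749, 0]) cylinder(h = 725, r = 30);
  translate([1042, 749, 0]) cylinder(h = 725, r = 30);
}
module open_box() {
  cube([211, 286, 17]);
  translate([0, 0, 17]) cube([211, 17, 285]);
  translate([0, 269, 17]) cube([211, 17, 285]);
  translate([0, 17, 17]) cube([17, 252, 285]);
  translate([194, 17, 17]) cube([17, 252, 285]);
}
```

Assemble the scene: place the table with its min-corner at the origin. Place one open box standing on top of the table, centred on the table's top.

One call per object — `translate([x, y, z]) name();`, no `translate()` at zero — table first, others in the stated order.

table();
translate([445, 261, 774]) open_box();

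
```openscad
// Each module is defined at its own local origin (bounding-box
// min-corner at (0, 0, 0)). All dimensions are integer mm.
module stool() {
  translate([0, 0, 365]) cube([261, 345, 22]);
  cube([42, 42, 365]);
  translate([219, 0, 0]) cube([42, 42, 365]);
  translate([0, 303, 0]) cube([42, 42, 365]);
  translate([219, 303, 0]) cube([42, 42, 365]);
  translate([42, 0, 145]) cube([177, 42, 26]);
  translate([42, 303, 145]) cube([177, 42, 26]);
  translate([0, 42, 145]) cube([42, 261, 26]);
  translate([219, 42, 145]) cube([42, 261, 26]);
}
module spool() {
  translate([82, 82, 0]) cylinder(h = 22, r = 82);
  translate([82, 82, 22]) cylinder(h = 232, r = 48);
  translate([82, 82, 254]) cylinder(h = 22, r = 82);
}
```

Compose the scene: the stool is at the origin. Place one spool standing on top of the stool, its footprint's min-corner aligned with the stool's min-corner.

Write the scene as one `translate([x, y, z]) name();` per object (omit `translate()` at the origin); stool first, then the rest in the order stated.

stool();
translate([0, 0, 387]) spool();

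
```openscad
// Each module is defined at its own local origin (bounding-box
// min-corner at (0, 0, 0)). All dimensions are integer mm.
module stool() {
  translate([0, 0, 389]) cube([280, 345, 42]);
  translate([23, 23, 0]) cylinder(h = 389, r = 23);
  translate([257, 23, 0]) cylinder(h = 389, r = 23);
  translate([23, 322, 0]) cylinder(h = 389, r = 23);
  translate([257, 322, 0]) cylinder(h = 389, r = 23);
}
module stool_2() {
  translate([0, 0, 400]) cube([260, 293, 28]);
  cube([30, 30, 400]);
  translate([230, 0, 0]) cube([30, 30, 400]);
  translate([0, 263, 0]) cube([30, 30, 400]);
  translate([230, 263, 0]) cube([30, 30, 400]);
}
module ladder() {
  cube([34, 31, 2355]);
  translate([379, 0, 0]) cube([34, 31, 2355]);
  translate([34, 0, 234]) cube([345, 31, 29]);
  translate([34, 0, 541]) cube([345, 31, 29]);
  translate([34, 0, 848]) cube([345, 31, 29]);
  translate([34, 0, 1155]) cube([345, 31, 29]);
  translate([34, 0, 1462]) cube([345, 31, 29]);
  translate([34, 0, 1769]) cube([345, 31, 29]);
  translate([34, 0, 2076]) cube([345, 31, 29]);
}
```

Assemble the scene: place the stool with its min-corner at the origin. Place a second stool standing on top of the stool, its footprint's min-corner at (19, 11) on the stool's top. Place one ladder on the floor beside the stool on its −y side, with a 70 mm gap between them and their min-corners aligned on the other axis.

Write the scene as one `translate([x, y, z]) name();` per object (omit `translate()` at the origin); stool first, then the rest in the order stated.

stool();
translate([19, 11, 431]) stool_2();
translate([0, -101, 0]) ladder();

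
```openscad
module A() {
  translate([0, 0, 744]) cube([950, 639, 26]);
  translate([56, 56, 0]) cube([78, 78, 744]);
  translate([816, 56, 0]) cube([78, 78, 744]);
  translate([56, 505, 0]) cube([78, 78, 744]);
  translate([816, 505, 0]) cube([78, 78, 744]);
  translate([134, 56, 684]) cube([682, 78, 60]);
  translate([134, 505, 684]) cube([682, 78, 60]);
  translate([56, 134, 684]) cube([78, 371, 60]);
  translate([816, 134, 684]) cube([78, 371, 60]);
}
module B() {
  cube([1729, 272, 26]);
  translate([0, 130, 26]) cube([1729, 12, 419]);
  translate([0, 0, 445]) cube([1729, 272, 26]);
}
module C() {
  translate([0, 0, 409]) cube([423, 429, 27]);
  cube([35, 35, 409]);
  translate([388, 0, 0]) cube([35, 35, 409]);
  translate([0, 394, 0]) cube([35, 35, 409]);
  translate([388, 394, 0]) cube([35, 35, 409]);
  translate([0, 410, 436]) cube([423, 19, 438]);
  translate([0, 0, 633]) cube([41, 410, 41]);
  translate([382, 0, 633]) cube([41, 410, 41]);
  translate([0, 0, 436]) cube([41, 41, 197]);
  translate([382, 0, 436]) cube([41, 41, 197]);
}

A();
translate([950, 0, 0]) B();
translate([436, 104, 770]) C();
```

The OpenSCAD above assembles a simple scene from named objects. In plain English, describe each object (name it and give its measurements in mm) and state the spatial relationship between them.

A is a table: top 950 mm (x) × 639 mm (y), 26 mm thick, upper face at z = 770 mm, on four 78×78 mm square legs, each inset 56 mm from the nearest pair of top edges, running from z = 0 to the bottom of the top. Four apron rails, 78 mm thick and 60 mm tall, run between adjacent legs with their top edges flush with the underside of the top and their outer faces flush with the legs' outer faces.

B is an I-beam lying along x, 1729 mm long. Overall section height 471 mm. Two flanges 272 mm wide (y) and 26 mm thick, one on the floor and one at the top; a web 12 mm thick runs between them, centred on the flange width.

C is a chair: 423×429 mm seat, 27 mm thick, top at z = 436 mm, on four 35 mm square corner legs flush with the seat edges. A 19 mm thick backrest slab spans the full seat width, extending 438 mm above the seat top, its back face flush with the seat's +y edge. Two armrests of 41×41 mm section run along each side from the seat's front edge to the front of the backrest, top faces 238 mm above the seat top and outer faces flush with the seat's x-edges; a 41×41 mm post under the front of each armrest stands on the seat at the front corner.

The I-beam is against the table's +x side, with their −y faces flush. The chair is on top of the table.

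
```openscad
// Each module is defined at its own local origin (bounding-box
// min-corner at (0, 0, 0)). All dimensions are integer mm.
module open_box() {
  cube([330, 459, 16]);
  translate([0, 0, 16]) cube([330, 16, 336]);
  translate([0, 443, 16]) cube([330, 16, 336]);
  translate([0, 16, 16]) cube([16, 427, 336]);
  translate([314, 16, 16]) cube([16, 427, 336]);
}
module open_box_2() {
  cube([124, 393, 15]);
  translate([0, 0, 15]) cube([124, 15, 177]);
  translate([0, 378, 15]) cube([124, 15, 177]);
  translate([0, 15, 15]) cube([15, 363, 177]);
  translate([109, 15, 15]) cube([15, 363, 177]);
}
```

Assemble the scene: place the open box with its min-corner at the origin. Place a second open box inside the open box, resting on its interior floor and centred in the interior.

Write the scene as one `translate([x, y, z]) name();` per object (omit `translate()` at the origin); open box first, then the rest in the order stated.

open_box();
translate([103, 33, 16]) open_box_2();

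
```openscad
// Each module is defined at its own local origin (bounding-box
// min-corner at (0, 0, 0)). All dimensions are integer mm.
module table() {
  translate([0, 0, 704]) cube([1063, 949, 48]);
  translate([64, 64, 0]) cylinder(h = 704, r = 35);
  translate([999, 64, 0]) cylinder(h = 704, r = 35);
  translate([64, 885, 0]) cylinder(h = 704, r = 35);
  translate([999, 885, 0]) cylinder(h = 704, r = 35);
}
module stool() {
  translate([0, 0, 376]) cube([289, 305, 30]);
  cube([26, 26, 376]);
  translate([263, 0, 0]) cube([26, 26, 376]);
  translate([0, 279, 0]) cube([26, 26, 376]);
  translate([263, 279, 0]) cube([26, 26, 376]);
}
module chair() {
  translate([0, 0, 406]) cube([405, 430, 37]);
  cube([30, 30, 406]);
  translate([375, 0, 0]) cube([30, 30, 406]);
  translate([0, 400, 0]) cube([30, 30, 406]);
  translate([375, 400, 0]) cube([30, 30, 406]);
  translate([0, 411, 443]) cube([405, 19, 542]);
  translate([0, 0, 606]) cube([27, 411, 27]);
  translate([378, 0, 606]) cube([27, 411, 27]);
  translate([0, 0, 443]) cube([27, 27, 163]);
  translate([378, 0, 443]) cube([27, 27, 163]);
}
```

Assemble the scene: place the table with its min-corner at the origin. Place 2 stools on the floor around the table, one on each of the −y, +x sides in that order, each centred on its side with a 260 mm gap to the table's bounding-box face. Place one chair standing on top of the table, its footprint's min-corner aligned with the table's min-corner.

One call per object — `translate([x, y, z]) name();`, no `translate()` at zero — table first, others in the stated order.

table();
translate([387, -565, 0]) stool();
translate([1323, 322, 0]) stool();
translate([0, 0, 752]) chair();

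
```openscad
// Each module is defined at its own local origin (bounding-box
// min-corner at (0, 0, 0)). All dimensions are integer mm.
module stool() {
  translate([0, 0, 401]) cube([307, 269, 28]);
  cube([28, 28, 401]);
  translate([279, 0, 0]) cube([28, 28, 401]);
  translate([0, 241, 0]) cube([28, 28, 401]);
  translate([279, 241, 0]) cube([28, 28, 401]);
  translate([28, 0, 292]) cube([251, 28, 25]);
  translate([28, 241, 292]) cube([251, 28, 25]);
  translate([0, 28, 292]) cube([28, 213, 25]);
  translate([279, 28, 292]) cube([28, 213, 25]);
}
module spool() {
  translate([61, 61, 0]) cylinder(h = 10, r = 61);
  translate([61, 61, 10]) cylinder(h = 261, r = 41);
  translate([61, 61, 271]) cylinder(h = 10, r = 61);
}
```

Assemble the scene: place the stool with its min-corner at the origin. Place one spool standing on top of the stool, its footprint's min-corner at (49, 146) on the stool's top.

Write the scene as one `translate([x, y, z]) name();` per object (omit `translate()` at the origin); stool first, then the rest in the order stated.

stool();
translate([49, 146, 429]) spool();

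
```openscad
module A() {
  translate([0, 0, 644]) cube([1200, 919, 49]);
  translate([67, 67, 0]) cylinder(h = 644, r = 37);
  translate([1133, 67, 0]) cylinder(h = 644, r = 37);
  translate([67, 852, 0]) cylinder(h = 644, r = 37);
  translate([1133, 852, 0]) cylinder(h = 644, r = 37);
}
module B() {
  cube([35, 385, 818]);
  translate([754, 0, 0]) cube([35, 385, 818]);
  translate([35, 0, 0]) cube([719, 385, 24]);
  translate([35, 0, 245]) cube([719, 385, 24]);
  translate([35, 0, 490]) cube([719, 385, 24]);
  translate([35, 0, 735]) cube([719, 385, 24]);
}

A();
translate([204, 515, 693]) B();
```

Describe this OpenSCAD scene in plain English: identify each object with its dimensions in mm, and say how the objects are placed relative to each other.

A is a rectangular dining table. The top is 1200×919×49 mm with its upper surface at z = 693 mm. It stands on four round legs of 74 mm diameter, each leg's bounding box inset 30 mm from the nearest pair of top edges, running from the floor to the underside of the top.

B is an open bookshelf. Two side panels, each 35 mm thick, 385 mm deep and 818 mm tall, stand 789 mm apart (outside-to-outside). Between them sit 4 shelves, each 24 mm thick and 385 mm deep, spanning the full gap between the sides. The bottom shelf rests on the floor (its underside at z = 0) and the clear gap between one shelf's top and the next shelf's underside is 221 mm.

The bookshelf is on top of the table.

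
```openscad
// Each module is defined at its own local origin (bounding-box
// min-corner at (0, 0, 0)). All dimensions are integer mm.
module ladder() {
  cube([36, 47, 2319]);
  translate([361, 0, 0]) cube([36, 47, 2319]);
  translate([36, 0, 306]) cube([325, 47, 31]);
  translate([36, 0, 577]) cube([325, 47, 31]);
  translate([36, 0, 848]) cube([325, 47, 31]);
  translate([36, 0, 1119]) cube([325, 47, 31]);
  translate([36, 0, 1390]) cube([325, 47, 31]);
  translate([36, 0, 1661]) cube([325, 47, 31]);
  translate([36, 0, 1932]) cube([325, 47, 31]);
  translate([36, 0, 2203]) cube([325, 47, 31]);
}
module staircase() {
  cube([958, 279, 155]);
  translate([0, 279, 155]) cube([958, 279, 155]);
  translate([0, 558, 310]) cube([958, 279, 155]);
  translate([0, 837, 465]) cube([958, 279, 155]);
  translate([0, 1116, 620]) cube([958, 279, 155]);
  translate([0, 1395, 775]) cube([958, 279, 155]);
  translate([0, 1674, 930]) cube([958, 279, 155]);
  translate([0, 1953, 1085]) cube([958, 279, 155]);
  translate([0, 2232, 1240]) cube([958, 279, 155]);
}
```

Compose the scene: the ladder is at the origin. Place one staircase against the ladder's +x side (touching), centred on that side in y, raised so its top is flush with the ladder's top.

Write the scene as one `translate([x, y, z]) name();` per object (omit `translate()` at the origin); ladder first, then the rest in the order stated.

ladder();
translate([397, -1232, 924]) staircase();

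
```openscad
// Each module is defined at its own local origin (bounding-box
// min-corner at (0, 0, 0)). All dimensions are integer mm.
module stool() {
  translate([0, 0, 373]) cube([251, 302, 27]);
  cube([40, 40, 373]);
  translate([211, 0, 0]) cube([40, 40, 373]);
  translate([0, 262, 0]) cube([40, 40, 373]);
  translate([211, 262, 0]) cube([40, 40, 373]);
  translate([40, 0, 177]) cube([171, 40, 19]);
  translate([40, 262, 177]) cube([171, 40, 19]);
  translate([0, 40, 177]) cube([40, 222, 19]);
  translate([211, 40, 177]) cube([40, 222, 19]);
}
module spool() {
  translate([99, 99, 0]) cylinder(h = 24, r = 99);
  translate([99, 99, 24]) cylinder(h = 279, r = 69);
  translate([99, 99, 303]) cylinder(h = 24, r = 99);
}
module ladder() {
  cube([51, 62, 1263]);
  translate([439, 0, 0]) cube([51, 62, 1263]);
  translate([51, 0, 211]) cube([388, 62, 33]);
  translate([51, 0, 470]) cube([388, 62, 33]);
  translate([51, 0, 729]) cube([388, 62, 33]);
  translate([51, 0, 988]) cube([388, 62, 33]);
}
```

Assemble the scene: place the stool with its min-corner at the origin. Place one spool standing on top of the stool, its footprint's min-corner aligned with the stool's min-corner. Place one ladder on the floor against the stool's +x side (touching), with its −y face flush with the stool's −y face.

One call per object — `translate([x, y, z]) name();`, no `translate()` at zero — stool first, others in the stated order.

stool();
translate([0, 0, 400]) spool();
translate([251, 0, 0]) ladder();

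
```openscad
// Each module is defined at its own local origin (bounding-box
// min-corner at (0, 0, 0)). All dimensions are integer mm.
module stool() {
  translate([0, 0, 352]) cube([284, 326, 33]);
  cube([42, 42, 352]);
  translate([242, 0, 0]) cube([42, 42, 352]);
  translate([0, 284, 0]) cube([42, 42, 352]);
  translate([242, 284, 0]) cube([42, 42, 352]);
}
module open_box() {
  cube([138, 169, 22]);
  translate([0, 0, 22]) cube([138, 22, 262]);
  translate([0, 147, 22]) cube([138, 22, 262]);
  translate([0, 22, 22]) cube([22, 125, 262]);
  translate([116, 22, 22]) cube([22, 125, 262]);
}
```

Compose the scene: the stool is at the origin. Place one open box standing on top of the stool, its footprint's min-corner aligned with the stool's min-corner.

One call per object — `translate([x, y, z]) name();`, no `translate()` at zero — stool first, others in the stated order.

stool();
translate([0, 0, 385]) open_box();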